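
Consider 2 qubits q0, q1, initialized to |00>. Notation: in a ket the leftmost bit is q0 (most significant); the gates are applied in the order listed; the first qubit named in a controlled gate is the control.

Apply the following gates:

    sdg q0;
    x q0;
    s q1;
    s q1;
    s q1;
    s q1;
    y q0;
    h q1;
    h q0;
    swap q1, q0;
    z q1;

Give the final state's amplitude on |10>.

The final state's coefficient on |10> equals -I/2.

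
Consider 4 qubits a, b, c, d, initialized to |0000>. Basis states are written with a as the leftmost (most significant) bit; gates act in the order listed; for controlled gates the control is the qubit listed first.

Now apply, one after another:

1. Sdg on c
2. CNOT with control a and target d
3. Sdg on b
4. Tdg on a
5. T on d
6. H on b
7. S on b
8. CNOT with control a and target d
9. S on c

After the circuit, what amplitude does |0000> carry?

The final state's coefficient on |0000> equals sqrt(2)/2.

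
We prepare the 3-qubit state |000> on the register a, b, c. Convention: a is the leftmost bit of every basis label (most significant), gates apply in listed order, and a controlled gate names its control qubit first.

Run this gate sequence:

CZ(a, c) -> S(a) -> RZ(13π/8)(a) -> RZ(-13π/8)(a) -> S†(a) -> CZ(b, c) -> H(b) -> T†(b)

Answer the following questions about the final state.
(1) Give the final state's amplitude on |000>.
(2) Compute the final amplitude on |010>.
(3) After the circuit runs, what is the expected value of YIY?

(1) The final state's coefficient on |000> equals sqrt(2)/2.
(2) |010> carries amplitude -sqrt(2)*exp(3*I*pi/4)/2 in the final state.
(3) The expectation value of YIY is 0.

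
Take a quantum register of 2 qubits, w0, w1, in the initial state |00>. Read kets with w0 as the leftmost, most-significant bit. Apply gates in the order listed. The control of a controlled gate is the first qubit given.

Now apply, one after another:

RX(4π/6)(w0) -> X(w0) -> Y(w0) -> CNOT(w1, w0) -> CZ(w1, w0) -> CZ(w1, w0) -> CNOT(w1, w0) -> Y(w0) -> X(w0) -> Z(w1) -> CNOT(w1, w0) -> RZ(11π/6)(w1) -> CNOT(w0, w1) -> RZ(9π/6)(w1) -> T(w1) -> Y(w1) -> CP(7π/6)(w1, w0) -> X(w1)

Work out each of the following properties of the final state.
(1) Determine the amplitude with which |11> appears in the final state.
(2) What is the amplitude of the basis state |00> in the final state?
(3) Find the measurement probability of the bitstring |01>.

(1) |11> carries amplitude -sqrt(3)*exp(I*pi/12)/2 in the final state. Key observation: steps 2-9 multiply out to the identity, so the circuit reduces to the remaining gates.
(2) The final state's coefficient on |00> equals exp(5*I*pi/6)/2.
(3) The probability of measuring |01> is 0.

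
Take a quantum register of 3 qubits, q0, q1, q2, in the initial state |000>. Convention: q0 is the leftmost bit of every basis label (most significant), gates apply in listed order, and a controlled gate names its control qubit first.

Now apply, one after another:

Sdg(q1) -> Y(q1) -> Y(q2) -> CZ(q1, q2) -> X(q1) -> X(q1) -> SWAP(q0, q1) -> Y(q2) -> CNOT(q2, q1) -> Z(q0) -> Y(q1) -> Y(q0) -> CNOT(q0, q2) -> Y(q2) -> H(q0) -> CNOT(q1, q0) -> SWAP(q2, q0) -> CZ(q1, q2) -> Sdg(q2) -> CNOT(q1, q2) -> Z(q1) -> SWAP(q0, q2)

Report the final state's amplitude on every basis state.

After the circuit, the state carries amplitude sqrt(2)*I/2 on |011>, sqrt(2)/2 on |111>, and 0 on every other basis state.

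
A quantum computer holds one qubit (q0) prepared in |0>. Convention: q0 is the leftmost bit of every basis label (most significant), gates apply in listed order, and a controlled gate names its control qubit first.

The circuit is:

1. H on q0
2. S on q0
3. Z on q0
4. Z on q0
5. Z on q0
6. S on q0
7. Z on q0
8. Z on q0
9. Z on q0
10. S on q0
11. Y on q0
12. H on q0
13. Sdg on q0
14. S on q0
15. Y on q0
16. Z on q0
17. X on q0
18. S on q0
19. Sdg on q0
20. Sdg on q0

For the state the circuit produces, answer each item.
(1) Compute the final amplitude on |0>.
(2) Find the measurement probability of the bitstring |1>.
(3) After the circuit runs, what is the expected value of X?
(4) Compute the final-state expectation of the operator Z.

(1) The amplitude on |0> is 1/2 + I/2.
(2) Outcome |1> occurs with probability 1/2.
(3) In the final state, X has expectation 1.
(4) The expectation value of Z is 0.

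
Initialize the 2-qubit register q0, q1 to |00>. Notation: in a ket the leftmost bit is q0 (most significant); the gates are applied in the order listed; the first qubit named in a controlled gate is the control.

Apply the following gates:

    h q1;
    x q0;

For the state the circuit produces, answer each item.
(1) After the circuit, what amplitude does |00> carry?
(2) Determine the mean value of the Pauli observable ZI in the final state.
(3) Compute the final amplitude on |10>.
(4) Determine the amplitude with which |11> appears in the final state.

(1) The amplitude on |00> is 0.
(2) The observable ZI averages to -1.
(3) The amplitude on |10> is sqrt(2)/2.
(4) The final state's coefficient on |11> equals sqrt(2)/2.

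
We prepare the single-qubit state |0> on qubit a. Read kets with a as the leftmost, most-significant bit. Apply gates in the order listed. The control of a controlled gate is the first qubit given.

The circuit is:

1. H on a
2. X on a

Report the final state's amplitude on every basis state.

The resulting statevector has amplitude sqrt(2)/2 on |0>, sqrt(2)/2 on |1>.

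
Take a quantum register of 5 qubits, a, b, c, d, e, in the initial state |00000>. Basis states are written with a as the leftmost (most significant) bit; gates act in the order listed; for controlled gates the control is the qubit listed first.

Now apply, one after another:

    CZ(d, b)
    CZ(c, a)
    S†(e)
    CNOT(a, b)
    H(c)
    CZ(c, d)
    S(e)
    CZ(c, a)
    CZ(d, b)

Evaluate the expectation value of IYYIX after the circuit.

The expectation value of IYYIX is 0.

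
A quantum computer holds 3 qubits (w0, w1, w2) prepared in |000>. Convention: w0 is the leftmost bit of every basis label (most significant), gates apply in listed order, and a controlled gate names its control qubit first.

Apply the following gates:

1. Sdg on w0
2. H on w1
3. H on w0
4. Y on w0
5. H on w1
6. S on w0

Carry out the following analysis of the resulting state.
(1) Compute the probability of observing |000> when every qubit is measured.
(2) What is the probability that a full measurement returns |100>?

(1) The probability of measuring |000> is 1/2.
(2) A full measurement returns |100> with probability 1/2.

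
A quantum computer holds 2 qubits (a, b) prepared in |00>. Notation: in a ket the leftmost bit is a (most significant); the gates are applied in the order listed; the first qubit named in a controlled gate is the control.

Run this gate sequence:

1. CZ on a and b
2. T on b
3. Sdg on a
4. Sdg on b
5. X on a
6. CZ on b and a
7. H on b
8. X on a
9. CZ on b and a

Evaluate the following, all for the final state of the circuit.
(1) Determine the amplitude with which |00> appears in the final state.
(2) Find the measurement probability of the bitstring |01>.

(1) The amplitude on |00> is sqrt(2)/2.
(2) A full measurement returns |01> with probability 1/2.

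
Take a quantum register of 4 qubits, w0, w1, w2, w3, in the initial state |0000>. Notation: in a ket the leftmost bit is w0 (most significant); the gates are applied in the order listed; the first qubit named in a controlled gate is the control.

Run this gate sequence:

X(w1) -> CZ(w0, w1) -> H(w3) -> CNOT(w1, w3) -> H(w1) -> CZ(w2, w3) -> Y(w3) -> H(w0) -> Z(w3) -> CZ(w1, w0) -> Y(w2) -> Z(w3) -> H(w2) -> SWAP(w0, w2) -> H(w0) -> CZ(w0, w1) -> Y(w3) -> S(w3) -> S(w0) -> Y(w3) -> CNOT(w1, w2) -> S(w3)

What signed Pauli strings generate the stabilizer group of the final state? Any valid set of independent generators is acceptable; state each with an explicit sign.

The final state is stabilized by the group generated by -IXZI, +IZXI, -IIIX, -ZIII; other independent generating sets are equally valid.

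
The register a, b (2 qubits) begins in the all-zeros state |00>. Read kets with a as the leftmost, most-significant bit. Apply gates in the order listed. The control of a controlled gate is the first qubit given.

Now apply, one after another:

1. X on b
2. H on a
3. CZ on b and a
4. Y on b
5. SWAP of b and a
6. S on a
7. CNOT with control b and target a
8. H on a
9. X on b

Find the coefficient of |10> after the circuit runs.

The amplitude on |10> is -I/2.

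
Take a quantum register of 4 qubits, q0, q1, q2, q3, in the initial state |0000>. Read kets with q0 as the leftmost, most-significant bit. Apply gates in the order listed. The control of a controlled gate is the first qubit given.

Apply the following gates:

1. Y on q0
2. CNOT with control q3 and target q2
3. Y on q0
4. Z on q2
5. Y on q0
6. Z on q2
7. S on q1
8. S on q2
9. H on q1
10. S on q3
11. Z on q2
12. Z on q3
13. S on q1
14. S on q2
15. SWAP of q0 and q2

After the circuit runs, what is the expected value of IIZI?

In the final state, IIZI has expectation -1.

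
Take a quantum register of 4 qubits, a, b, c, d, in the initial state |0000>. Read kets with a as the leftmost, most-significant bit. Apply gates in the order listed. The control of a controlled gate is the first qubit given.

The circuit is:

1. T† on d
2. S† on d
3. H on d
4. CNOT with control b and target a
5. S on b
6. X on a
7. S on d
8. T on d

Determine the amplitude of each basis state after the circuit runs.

After the circuit, the state carries amplitude sqrt(2)/2 on |1000>, sqrt(2)*exp(3*I*pi/4)/2 on |1001>, and 0 on every other basis state.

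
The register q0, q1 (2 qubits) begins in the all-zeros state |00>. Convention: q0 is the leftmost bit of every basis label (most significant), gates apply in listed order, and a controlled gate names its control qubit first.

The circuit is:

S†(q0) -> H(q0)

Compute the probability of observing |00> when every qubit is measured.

A full measurement returns |00> with probability 1/2.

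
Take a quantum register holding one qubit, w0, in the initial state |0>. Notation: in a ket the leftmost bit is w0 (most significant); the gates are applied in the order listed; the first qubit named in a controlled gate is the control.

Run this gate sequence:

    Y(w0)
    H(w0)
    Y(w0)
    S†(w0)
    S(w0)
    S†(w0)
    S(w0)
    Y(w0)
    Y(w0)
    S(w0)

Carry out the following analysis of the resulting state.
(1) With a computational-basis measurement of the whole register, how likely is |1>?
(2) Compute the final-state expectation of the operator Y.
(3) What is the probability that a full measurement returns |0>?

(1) The probability of measuring |1> is 1/2. Key observation: gates 3-8 undo each other exactly, leaving only the rest of the circuit to track.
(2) The observable Y averages to 1.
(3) A full measurement returns |0> with probability 1/2.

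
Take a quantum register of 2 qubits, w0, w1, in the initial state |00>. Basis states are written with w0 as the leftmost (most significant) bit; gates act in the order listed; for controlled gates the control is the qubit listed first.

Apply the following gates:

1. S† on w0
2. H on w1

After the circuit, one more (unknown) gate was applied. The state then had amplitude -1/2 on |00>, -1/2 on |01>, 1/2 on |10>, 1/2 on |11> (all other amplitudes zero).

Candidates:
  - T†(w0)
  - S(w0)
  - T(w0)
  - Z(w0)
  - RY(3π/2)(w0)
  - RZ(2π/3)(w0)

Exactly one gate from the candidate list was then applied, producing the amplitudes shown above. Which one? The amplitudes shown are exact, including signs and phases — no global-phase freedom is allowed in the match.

The applied gate was RY(3π/2)(w0).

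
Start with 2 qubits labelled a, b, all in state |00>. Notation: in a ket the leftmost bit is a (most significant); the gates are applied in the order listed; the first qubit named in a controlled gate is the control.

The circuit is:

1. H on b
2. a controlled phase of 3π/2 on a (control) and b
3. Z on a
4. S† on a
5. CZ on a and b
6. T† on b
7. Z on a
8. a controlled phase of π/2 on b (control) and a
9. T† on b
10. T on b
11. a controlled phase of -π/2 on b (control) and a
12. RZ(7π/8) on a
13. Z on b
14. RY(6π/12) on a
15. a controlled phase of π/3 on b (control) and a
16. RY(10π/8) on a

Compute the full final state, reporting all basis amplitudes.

After the circuit, the state carries amplitude (sqrt(2 - sqrt(2)) + sqrt(sqrt(2) + 2))*exp(9*I*pi/16)/4 on |00>, -I*sqrt(sqrt(2)/4 + 1/2)*exp(7*I*pi/48)/2 - I*sqrt(1/2 - sqrt(2)/4)*exp(-3*I*pi/16)/2 on |01>, (-sqrt(sqrt(2) + 2) + sqrt(2 - sqrt(2)))*exp(9*I*pi/16)/4 on |10>, -I*sqrt(1/2 - sqrt(2)/4)*exp(7*I*pi/48)/2 + I*sqrt(sqrt(2)/4 + 1/2)*exp(-3*I*pi/16)/2 on |11>. Key observation: steps 8-11 multiply out to the identity, so the circuit reduces to the remaining gates.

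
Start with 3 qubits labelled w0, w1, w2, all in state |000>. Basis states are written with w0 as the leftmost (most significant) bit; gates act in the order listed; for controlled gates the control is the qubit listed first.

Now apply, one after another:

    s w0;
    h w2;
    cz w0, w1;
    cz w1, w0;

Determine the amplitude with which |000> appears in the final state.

The amplitude on |000> is sqrt(2)/2.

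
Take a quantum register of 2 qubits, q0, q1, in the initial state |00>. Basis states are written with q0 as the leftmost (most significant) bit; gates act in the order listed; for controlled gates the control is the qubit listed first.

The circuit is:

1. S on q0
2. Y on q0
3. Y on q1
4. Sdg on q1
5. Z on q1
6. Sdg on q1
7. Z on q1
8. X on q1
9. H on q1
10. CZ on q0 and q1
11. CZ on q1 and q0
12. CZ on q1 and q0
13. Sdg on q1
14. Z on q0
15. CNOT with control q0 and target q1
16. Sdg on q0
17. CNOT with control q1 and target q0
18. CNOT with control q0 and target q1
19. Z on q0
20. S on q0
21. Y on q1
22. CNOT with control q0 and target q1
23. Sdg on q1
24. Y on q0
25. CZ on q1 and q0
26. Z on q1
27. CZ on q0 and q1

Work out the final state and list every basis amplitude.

After the circuit, the state carries amplitude 0 on |00>, sqrt(2)/2 on |01>, sqrt(2)*I/2 on |10>, 0 on |11>. Key observation: the block from step 11 through step 12 cancels to the identity and can be dropped.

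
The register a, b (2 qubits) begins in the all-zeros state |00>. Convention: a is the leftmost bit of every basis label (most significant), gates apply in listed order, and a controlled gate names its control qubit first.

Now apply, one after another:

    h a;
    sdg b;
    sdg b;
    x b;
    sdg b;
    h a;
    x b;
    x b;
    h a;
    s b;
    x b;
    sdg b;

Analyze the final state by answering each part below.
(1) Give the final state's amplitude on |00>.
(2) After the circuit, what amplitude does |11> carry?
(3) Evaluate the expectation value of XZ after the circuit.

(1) The final state's coefficient on |00> equals sqrt(2)/2. Key observation: gates 4-11 undo each other exactly, leaving only the rest of the circuit to track.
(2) The amplitude on |11> is 0.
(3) The observable XZ averages to 1.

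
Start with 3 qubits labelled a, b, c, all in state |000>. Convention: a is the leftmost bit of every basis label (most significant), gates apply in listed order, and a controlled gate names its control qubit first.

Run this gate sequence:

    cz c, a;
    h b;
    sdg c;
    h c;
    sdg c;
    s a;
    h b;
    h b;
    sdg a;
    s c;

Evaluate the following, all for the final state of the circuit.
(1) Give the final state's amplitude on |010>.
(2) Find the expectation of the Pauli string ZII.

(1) The final state's coefficient on |010> equals 1/2. Key observation: steps 5-10 multiply out to the identity, so the circuit reduces to the remaining gates.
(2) The expectation value of ZII is 1.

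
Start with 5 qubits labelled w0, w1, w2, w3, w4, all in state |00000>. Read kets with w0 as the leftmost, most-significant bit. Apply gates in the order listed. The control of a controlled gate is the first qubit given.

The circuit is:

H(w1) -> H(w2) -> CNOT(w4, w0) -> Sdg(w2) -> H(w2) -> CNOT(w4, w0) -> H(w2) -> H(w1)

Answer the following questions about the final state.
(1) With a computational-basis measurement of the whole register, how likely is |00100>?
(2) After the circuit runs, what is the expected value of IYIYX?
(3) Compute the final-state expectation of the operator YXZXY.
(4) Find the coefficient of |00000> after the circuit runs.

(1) The probability of measuring |00100> is 1/2.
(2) The observable IYIYX averages to 0.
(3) In the final state, YXZXY has expectation 0.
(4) |00000> carries amplitude sqrt(2)/2 in the final state.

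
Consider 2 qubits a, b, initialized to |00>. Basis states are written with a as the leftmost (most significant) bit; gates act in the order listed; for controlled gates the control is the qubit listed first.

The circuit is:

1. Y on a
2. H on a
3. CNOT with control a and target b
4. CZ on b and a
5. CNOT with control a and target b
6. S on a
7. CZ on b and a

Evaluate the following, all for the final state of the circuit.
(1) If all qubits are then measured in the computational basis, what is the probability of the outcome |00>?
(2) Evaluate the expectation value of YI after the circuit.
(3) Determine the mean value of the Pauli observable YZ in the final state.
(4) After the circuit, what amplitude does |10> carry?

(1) A full measurement returns |00> with probability 1/2.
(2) In the final state, YI has expectation 1.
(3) The observable YZ averages to 1.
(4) |10> carries amplitude -sqrt(2)/2 in the final state.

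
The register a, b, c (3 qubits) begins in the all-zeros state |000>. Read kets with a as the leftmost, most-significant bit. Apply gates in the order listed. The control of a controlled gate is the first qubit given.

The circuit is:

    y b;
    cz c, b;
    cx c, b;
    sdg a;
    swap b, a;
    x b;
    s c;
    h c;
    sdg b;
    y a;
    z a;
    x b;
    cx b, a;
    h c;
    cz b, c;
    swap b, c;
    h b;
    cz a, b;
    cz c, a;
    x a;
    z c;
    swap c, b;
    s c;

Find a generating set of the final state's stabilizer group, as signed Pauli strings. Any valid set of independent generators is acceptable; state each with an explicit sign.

One valid set of independent stabilizer generators is +IIY, -ZII, +IZI (any independent generating set of the same group is equally correct).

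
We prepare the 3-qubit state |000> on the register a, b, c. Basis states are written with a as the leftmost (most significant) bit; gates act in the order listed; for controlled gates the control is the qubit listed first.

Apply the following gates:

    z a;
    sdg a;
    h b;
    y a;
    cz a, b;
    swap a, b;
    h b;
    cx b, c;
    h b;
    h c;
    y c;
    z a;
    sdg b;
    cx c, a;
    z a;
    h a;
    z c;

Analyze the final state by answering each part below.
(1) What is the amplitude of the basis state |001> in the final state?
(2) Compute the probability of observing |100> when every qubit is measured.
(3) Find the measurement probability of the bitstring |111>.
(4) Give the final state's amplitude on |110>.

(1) The final state's coefficient on |001> equals 0.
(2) A full measurement returns |100> with probability 1/2.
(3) Outcome |111> occurs with probability 1/2.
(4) |110> carries amplitude 0 in the final state.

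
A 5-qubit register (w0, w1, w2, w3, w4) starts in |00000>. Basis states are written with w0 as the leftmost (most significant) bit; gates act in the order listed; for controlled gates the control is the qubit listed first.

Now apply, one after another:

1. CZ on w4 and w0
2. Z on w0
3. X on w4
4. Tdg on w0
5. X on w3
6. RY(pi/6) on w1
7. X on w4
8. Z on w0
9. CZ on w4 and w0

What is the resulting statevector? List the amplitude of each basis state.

After the circuit, the state carries amplitude sqrt(2)/4 + sqrt(6)/4 on |00010>, -sqrt(2)/4 + sqrt(6)/4 on |01010>, and 0 on every other basis state.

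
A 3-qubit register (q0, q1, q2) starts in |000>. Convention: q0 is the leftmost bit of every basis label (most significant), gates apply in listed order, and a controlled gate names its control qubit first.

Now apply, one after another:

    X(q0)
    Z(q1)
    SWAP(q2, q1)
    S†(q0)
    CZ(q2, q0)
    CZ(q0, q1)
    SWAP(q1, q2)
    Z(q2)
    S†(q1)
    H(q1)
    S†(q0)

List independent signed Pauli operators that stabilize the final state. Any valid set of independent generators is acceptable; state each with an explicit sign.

The final state is stabilized by the group generated by +IXI, -ZII, +IIZ; other independent generating sets are equally valid.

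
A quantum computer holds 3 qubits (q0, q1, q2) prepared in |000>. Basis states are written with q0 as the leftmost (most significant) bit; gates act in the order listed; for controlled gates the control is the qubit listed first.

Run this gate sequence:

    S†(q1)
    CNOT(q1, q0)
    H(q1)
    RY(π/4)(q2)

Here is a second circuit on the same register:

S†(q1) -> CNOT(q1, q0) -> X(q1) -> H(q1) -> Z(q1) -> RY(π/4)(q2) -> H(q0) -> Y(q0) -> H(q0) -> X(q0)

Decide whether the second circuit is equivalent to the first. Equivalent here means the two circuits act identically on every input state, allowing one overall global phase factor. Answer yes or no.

No: there is an input state on which the two circuits produce genuinely different outputs (not merely differing by a phase).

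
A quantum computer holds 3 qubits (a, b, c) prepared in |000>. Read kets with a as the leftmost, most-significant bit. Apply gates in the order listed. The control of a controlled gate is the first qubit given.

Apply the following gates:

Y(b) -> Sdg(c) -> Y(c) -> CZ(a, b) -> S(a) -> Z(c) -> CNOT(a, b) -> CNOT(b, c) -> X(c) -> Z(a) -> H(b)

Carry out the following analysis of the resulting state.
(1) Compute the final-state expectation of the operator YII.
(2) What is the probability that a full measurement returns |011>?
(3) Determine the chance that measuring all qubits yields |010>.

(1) The observable YII averages to 0.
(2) A full measurement returns |011> with probability 1/2.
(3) The probability of measuring |010> is 0.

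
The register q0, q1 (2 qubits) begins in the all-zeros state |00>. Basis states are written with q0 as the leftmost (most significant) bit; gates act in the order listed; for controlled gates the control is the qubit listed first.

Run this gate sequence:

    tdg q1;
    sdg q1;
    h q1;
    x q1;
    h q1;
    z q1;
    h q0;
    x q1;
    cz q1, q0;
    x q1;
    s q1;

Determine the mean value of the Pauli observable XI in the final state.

In the final state, XI has expectation -1.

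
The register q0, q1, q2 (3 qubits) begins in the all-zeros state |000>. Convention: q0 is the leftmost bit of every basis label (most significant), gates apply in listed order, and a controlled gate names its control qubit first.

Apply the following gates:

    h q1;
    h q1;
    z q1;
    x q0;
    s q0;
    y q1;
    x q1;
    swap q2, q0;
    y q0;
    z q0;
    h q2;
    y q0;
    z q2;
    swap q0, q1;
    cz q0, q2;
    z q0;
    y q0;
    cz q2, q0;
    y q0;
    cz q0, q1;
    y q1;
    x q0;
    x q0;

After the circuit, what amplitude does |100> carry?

The final state's coefficient on |100> equals 0.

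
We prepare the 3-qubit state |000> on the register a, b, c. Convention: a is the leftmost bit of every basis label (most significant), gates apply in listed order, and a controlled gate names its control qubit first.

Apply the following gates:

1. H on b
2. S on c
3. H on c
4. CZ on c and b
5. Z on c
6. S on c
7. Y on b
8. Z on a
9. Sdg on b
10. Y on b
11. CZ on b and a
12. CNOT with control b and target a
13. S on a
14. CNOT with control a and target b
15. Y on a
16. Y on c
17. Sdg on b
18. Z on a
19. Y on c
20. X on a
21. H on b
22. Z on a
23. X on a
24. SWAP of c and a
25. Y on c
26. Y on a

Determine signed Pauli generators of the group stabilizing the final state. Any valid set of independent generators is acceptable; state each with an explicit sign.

The final state is stabilized by the group generated by -YIZ, +IXI, +ZIX; other independent generating sets are equally valid.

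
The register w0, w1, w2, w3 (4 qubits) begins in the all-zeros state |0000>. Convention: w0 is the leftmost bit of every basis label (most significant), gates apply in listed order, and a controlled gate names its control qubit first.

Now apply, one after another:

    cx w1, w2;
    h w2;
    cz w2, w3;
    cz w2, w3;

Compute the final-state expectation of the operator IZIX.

The expectation value of IZIX is 0. Key observation: steps 3-4 multiply out to the identity, so the circuit reduces to the remaining gates.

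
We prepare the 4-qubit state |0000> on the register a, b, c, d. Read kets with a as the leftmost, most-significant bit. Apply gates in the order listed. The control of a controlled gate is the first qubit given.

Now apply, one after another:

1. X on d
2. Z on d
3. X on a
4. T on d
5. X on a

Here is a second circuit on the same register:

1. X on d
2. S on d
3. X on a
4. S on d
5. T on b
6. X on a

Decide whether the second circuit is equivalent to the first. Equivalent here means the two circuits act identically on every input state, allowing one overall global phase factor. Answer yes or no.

No — the two circuits implement different unitaries, even allowing a global phase.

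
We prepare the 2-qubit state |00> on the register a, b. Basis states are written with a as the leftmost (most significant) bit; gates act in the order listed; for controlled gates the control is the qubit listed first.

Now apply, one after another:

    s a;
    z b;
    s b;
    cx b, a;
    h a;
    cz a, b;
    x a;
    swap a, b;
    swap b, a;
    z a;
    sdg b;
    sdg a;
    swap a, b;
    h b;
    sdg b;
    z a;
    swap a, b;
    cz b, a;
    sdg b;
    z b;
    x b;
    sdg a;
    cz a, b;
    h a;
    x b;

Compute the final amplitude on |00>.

|00> carries amplitude sqrt(2)/2 in the final state.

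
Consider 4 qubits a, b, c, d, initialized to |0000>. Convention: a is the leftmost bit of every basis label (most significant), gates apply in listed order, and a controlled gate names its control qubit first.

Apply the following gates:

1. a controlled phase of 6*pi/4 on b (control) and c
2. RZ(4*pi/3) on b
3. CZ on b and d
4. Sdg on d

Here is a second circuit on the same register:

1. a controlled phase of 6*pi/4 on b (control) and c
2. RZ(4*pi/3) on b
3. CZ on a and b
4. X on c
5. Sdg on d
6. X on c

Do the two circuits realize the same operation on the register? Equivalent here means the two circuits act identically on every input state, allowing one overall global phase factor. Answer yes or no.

No — the two circuits implement different unitaries, even allowing a global phase.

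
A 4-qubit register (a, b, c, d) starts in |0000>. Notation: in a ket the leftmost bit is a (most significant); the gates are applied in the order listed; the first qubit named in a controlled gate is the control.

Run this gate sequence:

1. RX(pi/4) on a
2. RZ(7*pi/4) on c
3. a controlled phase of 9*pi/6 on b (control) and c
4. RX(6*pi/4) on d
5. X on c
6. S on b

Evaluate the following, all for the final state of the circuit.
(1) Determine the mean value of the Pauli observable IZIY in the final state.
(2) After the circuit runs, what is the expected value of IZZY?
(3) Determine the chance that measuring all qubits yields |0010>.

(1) The observable IZIY averages to 1.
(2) In the final state, IZZY has expectation -1.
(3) A full measurement returns |0010> with probability sqrt(2)/8 + 1/4.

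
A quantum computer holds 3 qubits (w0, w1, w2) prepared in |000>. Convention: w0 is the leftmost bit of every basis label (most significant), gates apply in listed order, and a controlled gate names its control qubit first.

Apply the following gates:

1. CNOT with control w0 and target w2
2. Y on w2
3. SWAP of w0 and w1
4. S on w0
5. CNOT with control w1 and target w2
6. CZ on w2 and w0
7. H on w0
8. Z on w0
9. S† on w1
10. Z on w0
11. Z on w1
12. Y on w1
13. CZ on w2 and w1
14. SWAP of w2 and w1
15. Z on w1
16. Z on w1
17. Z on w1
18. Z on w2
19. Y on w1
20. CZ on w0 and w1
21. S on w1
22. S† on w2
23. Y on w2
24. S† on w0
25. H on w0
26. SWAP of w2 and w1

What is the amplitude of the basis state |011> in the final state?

|011> carries amplitude 0 in the final state.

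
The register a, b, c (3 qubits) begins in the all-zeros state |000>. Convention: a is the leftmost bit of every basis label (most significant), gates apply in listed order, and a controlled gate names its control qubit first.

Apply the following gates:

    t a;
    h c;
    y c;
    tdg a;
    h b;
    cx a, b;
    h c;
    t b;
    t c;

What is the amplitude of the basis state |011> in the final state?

The amplitude on |011> is sqrt(2)/2.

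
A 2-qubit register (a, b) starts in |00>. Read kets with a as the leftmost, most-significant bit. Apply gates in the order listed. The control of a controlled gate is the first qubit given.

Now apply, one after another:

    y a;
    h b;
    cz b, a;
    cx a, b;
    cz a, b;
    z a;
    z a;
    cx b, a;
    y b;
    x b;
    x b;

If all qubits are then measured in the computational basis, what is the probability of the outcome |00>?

Outcome |00> occurs with probability 1/2.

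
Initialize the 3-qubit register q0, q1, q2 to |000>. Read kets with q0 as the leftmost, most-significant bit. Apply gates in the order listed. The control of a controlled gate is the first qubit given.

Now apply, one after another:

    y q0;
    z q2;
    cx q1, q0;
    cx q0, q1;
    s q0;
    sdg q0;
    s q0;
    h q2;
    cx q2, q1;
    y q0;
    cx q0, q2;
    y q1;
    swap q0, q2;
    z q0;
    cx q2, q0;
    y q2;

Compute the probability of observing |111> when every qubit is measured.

A full measurement returns |111> with probability 1/2.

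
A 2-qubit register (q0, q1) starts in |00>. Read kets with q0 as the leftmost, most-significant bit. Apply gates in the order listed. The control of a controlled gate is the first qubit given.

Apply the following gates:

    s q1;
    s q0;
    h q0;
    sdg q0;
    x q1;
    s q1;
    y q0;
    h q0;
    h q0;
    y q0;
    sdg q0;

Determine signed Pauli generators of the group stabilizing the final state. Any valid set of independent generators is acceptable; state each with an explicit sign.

One valid set of independent stabilizer generators is -XI, -IZ (any independent generating set of the same group is equally correct). Key observation: steps 7-10 multiply out to the identity, so the circuit reduces to the remaining gates.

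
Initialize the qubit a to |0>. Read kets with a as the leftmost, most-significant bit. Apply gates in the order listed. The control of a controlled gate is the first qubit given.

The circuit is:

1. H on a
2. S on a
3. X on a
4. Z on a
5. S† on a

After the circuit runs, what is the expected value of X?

In the final state, X has expectation 1.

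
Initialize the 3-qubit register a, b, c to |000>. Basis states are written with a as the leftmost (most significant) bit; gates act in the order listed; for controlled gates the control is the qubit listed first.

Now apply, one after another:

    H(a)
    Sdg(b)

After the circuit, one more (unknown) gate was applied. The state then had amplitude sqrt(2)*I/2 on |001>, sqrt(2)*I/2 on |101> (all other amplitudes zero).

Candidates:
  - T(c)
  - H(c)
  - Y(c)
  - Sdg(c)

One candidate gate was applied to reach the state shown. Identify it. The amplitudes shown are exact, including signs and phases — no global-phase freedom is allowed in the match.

The unique candidate consistent with the amplitudes is Y(c).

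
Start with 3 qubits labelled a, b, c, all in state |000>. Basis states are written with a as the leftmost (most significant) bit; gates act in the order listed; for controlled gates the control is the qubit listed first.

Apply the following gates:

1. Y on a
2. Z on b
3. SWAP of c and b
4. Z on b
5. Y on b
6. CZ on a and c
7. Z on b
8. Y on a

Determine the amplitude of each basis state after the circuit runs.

After the circuit, the state carries amplitude -I on |010>, and 0 on every other basis state.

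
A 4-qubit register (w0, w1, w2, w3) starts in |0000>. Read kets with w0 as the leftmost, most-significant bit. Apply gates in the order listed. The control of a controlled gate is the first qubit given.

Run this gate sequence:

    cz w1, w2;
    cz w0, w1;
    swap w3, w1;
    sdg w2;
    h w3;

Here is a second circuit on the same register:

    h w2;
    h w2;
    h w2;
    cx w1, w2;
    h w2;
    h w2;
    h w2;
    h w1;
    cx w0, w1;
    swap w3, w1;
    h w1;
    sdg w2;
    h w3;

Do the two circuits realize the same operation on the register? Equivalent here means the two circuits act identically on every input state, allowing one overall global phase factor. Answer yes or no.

No — the two circuits implement different unitaries, even allowing a global phase.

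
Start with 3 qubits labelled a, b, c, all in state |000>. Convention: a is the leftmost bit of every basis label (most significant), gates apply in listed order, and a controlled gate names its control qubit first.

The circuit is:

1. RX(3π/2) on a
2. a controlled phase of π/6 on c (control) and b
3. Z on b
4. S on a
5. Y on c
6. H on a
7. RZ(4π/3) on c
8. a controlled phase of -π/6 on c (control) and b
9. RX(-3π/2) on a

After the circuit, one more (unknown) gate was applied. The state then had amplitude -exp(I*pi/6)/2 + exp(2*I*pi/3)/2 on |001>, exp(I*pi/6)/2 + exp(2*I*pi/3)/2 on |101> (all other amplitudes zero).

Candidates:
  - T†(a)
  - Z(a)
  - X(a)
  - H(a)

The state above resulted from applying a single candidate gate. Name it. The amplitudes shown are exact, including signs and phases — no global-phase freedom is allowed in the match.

The applied gate was H(a).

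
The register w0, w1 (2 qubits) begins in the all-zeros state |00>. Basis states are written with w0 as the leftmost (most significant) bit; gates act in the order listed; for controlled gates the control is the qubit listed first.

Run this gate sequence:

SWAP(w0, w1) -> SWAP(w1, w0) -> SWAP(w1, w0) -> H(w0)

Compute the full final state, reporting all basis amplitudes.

The final amplitudes are sqrt(2)/2 on |00>, 0 on |01>, sqrt(2)/2 on |10>, 0 on |11>. Key observation: the block from step 2 through step 3 cancels to the identity and can be dropped.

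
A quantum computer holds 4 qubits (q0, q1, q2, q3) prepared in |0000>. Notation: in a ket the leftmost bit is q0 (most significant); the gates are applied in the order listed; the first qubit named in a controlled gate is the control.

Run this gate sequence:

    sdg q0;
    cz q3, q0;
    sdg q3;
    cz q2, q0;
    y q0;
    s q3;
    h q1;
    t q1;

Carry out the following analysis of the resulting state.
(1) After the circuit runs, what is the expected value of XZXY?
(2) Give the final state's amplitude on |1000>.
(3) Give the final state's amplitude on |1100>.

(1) The observable XZXY averages to 0.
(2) |1000> carries amplitude sqrt(2)*I/2 in the final state.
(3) |1100> carries amplitude sqrt(2)*exp(3*I*pi/4)/2 in the final state.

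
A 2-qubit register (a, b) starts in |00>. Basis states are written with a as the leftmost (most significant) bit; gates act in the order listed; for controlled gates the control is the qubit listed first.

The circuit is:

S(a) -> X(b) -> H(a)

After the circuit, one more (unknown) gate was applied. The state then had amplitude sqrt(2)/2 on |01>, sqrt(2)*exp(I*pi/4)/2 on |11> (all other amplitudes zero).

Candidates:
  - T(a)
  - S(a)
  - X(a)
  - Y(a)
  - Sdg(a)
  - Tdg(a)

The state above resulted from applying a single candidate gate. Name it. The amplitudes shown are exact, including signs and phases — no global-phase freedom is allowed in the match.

The unique candidate consistent with the amplitudes is T(a).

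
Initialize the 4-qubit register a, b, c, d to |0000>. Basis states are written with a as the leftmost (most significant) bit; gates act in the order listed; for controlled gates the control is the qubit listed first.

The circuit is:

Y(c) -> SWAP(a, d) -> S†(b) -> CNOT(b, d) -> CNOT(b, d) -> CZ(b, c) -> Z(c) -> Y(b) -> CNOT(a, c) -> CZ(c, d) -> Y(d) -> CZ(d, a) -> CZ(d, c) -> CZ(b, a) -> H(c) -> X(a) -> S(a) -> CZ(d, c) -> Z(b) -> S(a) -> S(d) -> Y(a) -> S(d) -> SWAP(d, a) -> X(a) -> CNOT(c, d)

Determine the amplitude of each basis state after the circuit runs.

The resulting statevector has amplitude sqrt(2)/2 on |0100>, sqrt(2)/2 on |0111>, and 0 on every other basis state.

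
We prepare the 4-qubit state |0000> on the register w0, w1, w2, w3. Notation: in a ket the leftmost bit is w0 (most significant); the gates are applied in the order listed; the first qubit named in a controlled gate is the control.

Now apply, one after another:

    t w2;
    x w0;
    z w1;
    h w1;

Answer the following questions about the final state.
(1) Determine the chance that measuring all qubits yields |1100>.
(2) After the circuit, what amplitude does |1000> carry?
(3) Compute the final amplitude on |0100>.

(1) A full measurement returns |1100> with probability 1/2.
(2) The final state's coefficient on |1000> equals sqrt(2)/2.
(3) |0100> carries amplitude 0 in the final state.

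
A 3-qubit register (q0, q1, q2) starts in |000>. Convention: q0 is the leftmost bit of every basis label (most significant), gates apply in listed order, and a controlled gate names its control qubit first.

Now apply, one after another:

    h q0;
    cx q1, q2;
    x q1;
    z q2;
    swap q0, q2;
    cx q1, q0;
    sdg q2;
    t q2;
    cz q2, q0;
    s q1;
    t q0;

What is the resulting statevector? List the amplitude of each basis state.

After the circuit, the state carries amplitude sqrt(2)*exp(3*I*pi/4)/2 on |110>, -sqrt(2)*I/2 on |111>, and 0 on every other basis state.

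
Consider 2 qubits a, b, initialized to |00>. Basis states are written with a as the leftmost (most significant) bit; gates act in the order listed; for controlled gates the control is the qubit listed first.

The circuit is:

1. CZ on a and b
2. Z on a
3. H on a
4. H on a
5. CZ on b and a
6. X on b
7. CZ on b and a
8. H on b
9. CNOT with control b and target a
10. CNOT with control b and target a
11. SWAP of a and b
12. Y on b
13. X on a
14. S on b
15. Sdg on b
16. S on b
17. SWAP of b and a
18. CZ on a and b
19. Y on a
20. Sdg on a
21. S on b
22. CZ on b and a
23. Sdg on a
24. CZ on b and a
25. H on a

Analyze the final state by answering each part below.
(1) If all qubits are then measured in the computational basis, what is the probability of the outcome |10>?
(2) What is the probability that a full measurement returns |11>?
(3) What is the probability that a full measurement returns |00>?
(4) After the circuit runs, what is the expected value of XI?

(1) A full measurement returns |10> with probability 1/4.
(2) Outcome |11> occurs with probability 1/4.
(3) Outcome |00> occurs with probability 1/4.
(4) In the final state, XI has expectation 1.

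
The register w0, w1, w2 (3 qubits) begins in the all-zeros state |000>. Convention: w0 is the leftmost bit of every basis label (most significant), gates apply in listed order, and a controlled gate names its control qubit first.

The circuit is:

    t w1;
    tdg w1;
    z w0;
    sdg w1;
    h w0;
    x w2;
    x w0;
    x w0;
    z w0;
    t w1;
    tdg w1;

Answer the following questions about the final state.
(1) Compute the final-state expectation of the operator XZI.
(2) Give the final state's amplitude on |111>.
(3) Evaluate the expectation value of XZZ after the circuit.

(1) In the final state, XZI has expectation -1.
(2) The amplitude on |111> is 0.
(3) In the final state, XZZ has expectation 1.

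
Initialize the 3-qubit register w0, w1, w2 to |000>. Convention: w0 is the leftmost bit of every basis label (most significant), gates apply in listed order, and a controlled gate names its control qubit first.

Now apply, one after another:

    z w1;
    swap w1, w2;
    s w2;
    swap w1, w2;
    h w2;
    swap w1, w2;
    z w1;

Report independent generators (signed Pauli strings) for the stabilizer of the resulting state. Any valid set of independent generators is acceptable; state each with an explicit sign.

The final state is stabilized by the group generated by -IXI, +ZII, +IIZ; other independent generating sets are equally valid.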